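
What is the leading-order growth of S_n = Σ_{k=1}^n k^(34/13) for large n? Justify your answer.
S_n ~ (13/47) · n^(47/13)

Integral comparison: Σ_{k=1}^n k^(34/13) = ∫_0^n x^(34/13) dx + O(n^(34/13)). The integral is n^(1 + 34/13) / (1 + 34/13) = n^((34+13)/13) / ((34+13)/13) = (13/47) · n^(47/13).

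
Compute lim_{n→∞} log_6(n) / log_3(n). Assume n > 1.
lim = ln(3) / ln(6) = log_6(3)

Change of base: log_6(n) = ln n / ln 6 and log_3(n) = ln n / ln 3. The ratio is (ln n / ln 6) · (ln 3 / ln n) = ln 3 / ln 6, a constant independent of n. So the limit is ln 3 / ln 6 = log_6(3).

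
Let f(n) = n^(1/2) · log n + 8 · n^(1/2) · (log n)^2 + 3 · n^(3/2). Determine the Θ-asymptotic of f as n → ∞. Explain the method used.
f(n) ∈ Θ(n^(3/2))

Compare the terms by growth order. For large n, n^a · (log n)^b dominates n^a' · (log n)^b' iff a > a', or (a = a' and b > b'). Ranking the 3 terms shows the dominant one is 3 · n^(3/2). Hence f(n) ∈ Θ(n^(3/2)).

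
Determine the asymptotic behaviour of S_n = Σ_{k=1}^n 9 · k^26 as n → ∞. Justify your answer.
S_n ~ n^27 / 3

By integral comparison (Euler-Maclaurin), Σ_{k=1}^n 9 · k^26 = 9 · ∫_0^n x^26 dx + O(n^26) = 9 · n^27/27 = n^27 / 3 + O(n^26). (Equivalently, Faulhaber's formula gives the same leading term.)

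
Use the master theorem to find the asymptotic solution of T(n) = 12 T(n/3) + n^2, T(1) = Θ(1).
T(n) = Θ(n^(log_3 12))

Master theorem: compare f(n) = n^2 to n^(log_3 12) where log_3 12 ≈ 2.262. Since 2 < log_3 12, we have f(n) = O(n^(log_3 12 − ε)) for some ε > 0 — Case 1. Hence T(n) = Θ(n^(log_3 12)).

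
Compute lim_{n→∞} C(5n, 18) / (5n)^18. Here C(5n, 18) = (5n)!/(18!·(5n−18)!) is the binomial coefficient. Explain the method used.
lim = 1/18! = 1/6402373705728000

With N = 5n → ∞: C(N, 18) / N^18 = [N(N−1)…(N−17)] / (18! · N^18) = (1/18!) · 1 · (1 − 1/(5n)) · … · (1 − 17/(5n)). Each factor → 1 as N → ∞, so the limit is 1/18! = 1/6402373705728000.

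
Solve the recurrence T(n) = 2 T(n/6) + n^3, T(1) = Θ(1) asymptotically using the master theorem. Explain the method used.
T(n) = Θ(n^3)

log_6 2 ≈ 0.387. f(n) = n^3 dominates n^(log_6 2) since 3 > 0.387, and the regularity condition a·f(n/b) = 2·(n/6)^3 = (2/216)·n^3 ≤ c·f(n) holds with c = 2/216 ≈ 0.00926 < 1. So this is Case 3: T(n) = Θ(f(n)) = Θ(n^3).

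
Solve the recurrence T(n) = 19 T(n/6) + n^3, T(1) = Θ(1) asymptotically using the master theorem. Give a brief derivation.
T(n) = Θ(n^3)

log_6 19 ≈ 1.643. f(n) = n^3 dominates n^(log_6 19) since 3 > 1.643, and the regularity condition a·f(n/b) = 19·(n/6)^3 = (19/216)·n^3 ≤ c·f(n) holds with c = 19/216 ≈ 0.088 < 1. So this is Case 3: T(n) = Θ(f(n)) = Θ(n^3).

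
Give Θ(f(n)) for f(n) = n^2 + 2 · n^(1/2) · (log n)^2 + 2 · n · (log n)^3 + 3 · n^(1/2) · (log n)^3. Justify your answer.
f(n) ∈ Θ(n^2)

Compare the terms by growth order. For large n, n^a · (log n)^b dominates n^a' · (log n)^b' iff a > a', or (a = a' and b > b'). Ranking the 4 terms shows the dominant one is n^2. Hence f(n) ∈ Θ(n^2).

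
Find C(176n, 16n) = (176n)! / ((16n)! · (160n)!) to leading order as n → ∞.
C(176n, 16n) ~ (285311670611/10000000000)^(16n) · sqrt(11/(20π·16n))

Write N = 16n. Apply Stirling to each factorial:
  (11N)! ~ sqrt(2π·11N) · (11N/e)^(11N),
  N! ~ sqrt(2π N) · (N/e)^N,
  (10N)! ~ sqrt(2π·10N) · (10N/e)^(10N).
The exponential factors combine to (11N)^(11N) / (N^N · (10N)^(10N)) = 11^(11N)/10^(10N) = (11^11/10^10)^N = (285311670611/10000000000)^N.
The square-root prefactors combine to sqrt(2π·11N) / (sqrt(2π N)·sqrt(2π·10N)) = sqrt(11 / (2π·10·N)) = sqrt(11/(20π·16n)).
Substituting N = 16n: C(176n, 16n) ~ (285311670611/10000000000)^(16n) · sqrt(11/(20π·16n)).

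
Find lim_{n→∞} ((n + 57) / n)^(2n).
lim = e^114

Rewrite as (1 + 57/n)^(2n). By the standard limit (1 + x/n)^n → e^x, we have (1 + 57/n)^n → e^57, and raising to the 2nd power gives e^114.
More precisely, ln[(1 + 57/n)^(2n)] = 2n · ln(1 + 57/n) = 2n · (57/n + O(1/n^2)) = 114 + O(1/n) → 114.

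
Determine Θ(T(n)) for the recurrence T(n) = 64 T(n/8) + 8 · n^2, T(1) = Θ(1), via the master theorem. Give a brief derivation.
T(n) = Θ(n^2 log n)

log_8 64 = 2, and f(n) = 8 · n^2 = Θ(n^(log_8 64)). This is Case 2 of the master theorem: T(n) = Θ(f(n) · log n) = Θ(n^2 log n).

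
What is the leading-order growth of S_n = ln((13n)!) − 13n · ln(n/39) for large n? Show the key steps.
S_n ~ 13n · (ln 507 − 1) + O(ln n)

Stirling: ln((13n)!) = 13n ln(13n) − 13n + O(ln n).
  S_n = 13n ln(13n) − 13n − 13n ln(n/39) + O(ln n)
      = 13n ln(13n) − 13n ln n + 13n ln 39 − 13n + O(ln n)
      = 13n ln 13 + 13n ln 39 − 13n + O(ln n)
      = 13n (ln 507 − 1) + O(ln n).
Numerically ln(507) − 1 ≈ 5.2285.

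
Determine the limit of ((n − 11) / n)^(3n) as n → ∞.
lim = e^(−33)

Rewrite as (1 − 11/n)^(3n). By the standard limit (1 + x/n)^n → e^x, we have (1 − 11/n)^n → e^(−11), and raising to the 3rd power gives e^(−33).
More precisely, ln[(1 − 11/n)^(3n)] = 3n · ln(1 − 11/n) = 3n · (-11/n + O(1/n^2)) = -33 + O(1/n) → -33.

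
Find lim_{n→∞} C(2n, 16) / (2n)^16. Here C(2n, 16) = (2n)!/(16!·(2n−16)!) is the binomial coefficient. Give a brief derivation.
lim = 1/16! = 1/20922789888000

With N = 2n → ∞: C(N, 16) / N^16 = [N(N−1)…(N−15)] / (16! · N^16) = (1/16!) · 1 · (1 − 1/(2n)) · … · (1 − 15/(2n)). Each factor → 1 as N → ∞, so the limit is 1/16! = 1/20922789888000.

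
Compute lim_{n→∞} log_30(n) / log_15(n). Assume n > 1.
lim = ln(15) / ln(30) = log_30(15)

Change of base: log_30(n) = ln n / ln 30 and log_15(n) = ln n / ln 15. The ratio is (ln n / ln 30) · (ln 15 / ln n) = ln 15 / ln 30, a constant independent of n. So the limit is ln 15 / ln 30 = log_30(15).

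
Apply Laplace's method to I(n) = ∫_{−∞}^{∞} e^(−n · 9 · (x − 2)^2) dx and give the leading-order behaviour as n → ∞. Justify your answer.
I(n) = sqrt(π/(9n))

Here φ(x) = 9 · (x − 2)^2 has its unique minimum at x* = 2 with φ(x*) = 0 and φ''(x*) = 18. Laplace's method gives
  I(n) ~ e^(−n φ(x*)) · sqrt(2π / (n · φ''(x*))) = sqrt(2π / (18n)) = sqrt(π/(9n)).
This is exact: substituting u = (x − 2)·sqrt(9n) gives I(n) = (1/sqrt(9n)) ∫_{−∞}^{∞} e^(−u^2) du = sqrt(π/(9n)).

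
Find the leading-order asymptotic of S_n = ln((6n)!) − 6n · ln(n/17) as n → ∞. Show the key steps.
S_n ~ 6n · (ln 102 − 1) + O(ln n)

Stirling: ln((6n)!) = 6n ln(6n) − 6n + O(ln n).
  S_n = 6n ln(6n) − 6n − 6n ln(n/17) + O(ln n)
      = 6n ln(6n) − 6n ln n + 6n ln 17 − 6n + O(ln n)
      = 6n ln 6 + 6n ln 17 − 6n + O(ln n)
      = 6n (ln 102 − 1) + O(ln n).
Numerically ln(102) − 1 ≈ 3.6250.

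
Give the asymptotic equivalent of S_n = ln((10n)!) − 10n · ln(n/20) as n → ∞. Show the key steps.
S_n ~ 10n · (ln 200 − 1) + O(ln n)

Stirling: ln((10n)!) = 10n ln(10n) − 10n + O(ln n).
  S_n = 10n ln(10n) − 10n − 10n ln(n/20) + O(ln n)
      = 10n ln(10n) − 10n ln n + 10n ln 20 − 10n + O(ln n)
      = 10n ln 10 + 10n ln 20 − 10n + O(ln n)
      = 10n (ln 200 − 1) + O(ln n).
Numerically ln(200) − 1 ≈ 4.2983.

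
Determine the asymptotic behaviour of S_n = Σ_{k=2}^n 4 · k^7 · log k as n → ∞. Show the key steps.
S_n ~ n^8 log n / 2 − n^8 / 16

By integral comparison, S_n = ∫_1^n 4 · x^7 · log x dx + O(n^7 · log n). For the integral, ∫ x^7 log x dx = n^8 log n / 8 − n^8/64 (integration by parts). Hence S_n ~ n^8 log n / 2 − n^8 / 16.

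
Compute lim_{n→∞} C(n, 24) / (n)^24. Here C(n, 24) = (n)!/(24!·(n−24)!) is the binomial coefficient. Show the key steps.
lim = 1/24! = 1/620448401733239439360000

With N = n → ∞: C(N, 24) / N^24 = [N(N−1)…(N−23)] / (24! · N^24) = (1/24!) · 1 · (1 − 1/n) · … · (1 − 23/n). Each factor → 1 as N → ∞, so the limit is 1/24! = 1/620448401733239439360000.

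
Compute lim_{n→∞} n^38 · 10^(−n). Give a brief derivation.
lim = 0

Exponentials with base > 1 dominate every fixed polynomial: for any fixed c, n^c / 10^n → 0 as n → ∞ (e.g. by the ratio test, or by writing 10^n = e^(n ln 10) and noting e^(n ln 10) / n^c → ∞). Hence n^38 · 10^(−n) = n^38 / 10^n → 0.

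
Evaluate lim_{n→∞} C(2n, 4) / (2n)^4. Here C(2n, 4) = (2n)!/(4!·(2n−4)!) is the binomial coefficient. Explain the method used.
lim = 1/4! = 1/24

With N = 2n → ∞: C(N, 4) / N^4 = [N(N−1)…(N−3)] / (4! · N^4) = (1/4!) · 1 · (1 − 1/(2n)) · (1 − 2/(2n)) · (1 − 3/(2n)). Each factor → 1 as N → ∞, so the limit is 1/4! = 1/24.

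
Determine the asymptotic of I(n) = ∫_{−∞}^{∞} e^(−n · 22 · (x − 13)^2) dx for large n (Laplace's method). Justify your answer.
I(n) = sqrt(π/(22n))

Here φ(x) = 22 · (x − 13)^2 has its unique minimum at x* = 13 with φ(x*) = 0 and φ''(x*) = 44. Laplace's method gives
  I(n) ~ e^(−n φ(x*)) · sqrt(2π / (n · φ''(x*))) = sqrt(2π / (44n)) = sqrt(π/(22n)).
This is exact: substituting u = (x − 13)·sqrt(22n) gives I(n) = (1/sqrt(22n)) ∫_{−∞}^{∞} e^(−u^2) du = sqrt(π/(22n)).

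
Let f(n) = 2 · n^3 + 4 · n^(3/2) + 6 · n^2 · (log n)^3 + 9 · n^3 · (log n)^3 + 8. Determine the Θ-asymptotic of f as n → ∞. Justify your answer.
f(n) ∈ Θ(n^3 · (log n)^3)

Compare the terms by growth order. For large n, n^a · (log n)^b dominates n^a' · (log n)^b' iff a > a', or (a = a' and b > b'). Ranking the 5 terms shows the dominant one is 9 · n^3 · (log n)^3. Hence f(n) ∈ Θ(n^3 · (log n)^3).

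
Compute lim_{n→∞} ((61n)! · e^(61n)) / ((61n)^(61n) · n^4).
lim = 0

Stirling: (61n)! ~ sqrt(2π·61n) · (61n/e)^(61n). Hence
  (61n)! · e^(61n) / (61n)^(61n) ~ sqrt(2π·61n).
Dividing by n^4: sqrt(2π·61n) / n^4 = sqrt(2π·61) · n^((1−8)/2), so the expression behaves like sqrt(2π·61) · n^((1−8)/2) → 0.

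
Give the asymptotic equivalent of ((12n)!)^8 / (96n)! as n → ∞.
((12n)!)^8/(96n)! ~ ((2π·12n)^(7/2) / sqrt(8)) · 8^(−8·12n)  →  0

Write N = 12n. Stirling: N! ~ sqrt(2π N)(N/e)^N and (8N)! ~ sqrt(2π·8N)·(8N/e)^(8N).
  (N!)^8/(8N)! ~ (2π N)^(8/2) (N/e)^(8N) / [sqrt(2π·8N) (8N/e)^(8N)]
     = (2π N)^(8/2) / sqrt(2π·8N) · (N/(8N))^(8N)
     = (2π N)^((8−1)/2) / sqrt(8) · 8^(−8N).
Since 8^8 > 1, the factor 8^(−8N) decays exponentially, so the ratio → 0. Substituting N = 12n gives the stated form.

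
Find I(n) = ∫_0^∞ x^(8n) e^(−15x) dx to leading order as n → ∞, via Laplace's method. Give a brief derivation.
I(n) ~ (sqrt(2π·8n) / 15) · (8n/(15e))^(8n)

Write the integrand as exp(8n ln x − 15x) and set f(x) = 8n ln x − 15x. Then f'(x) = 8n/x − 15 = 0 at x* = 8n/15, and f''(x*) = −8n/x*^2 = −15^2/(8n). Laplace's method (interior maximum) gives
  I(n) ~ e^(f(x*)) · sqrt(2π / |f''(x*)|)
        = exp(8n ln(8n/15) − 8n) · sqrt(2π · 8n / 15^2)
        = (8n/15)^(8n) e^(−8n) · sqrt(2π·8n) / 15
        = (sqrt(2π·8n) / 15) · (8n/(15e))^(8n).
This matches Γ(8n+1)/15^(8n+1) with Stirling applied to Γ.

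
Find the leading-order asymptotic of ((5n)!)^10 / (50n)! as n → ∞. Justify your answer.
((5n)!)^10/(50n)! ~ ((2π·5n)^(9/2) / sqrt(10)) · 10^(−10·5n)  →  0

Write N = 5n. Stirling: N! ~ sqrt(2π N)(N/e)^N and (10N)! ~ sqrt(2π·10N)·(10N/e)^(10N).
  (N!)^10/(10N)! ~ (2π N)^(10/2) (N/e)^(10N) / [sqrt(2π·10N) (10N/e)^(10N)]
     = (2π N)^(10/2) / sqrt(2π·10N) · (N/(10N))^(10N)
     = (2π N)^((10−1)/2) / sqrt(10) · 10^(−10N).
Since 10^10 > 1, the factor 10^(−10N) decays exponentially, so the ratio → 0. Substituting N = 5n gives the stated form.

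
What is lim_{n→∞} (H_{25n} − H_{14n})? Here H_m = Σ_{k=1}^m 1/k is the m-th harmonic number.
lim = ln(25/14)

Euler-Maclaurin gives H_m = ln m + γ + 1/(2m) + O(1/m^2). The γ and O(1/m) terms cancel in the difference:
  H_{25n} − H_{14n} = ln(25n) − ln(14n) + O(1/n) = ln(25/14) + O(1/n).
Hence the limit is ln(25/14).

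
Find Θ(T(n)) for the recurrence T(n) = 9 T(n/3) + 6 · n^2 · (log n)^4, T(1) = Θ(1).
T(n) = Θ(n^2 · (log n)^5)

Here log_3 9 = 2 and f(n) = 6 · n^2 · (log n)^4 = Θ(n^(log_3 9) · (log n)^4). This is the extended Case 2 of the master theorem (f matches the critical exponent up to log factors), giving T(n) = Θ(n^(log_3 9) · (log n)^(4+1)) = Θ(n^2 · (log n)^5).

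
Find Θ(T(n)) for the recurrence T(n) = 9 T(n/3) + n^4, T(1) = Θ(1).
T(n) = Θ(n^4)

log_3 9 ≈ 2.000. f(n) = n^4 dominates n^(log_3 9) since 4 > 2.000, and the regularity condition a·f(n/b) = 9·(n/3)^4 = (9/81)·n^4 ≤ c·f(n) holds with c = 9/81 ≈ 0.111 < 1. So this is Case 3: T(n) = Θ(f(n)) = Θ(n^4).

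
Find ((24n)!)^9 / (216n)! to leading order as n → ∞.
((24n)!)^9/(216n)! ~ ((2π·24n)^(8/2) / 3) · 9^(−9·24n)  →  0

Write N = 24n. Stirling: N! ~ sqrt(2π N)(N/e)^N and (9N)! ~ sqrt(2π·9N)·(9N/e)^(9N).
  (N!)^9/(9N)! ~ (2π N)^(9/2) (N/e)^(9N) / [sqrt(2π·9N) (9N/e)^(9N)]
     = (2π N)^(9/2) / sqrt(2π·9N) · (N/(9N))^(9N)
     = (2π N)^((9−1)/2) / 3 · 9^(−9N).
Since 9^9 > 1, the factor 9^(−9N) decays exponentially, so the ratio → 0. Substituting N = 24n gives the stated form.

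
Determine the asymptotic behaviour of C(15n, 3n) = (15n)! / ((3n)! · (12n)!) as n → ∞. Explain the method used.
C(15n, 3n) ~ (3125/256)^(3n) · sqrt(5/(8π·3n))

Write N = 3n. Apply Stirling to each factorial:
  (5N)! ~ sqrt(2π·5N) · (5N/e)^(5N),
  N! ~ sqrt(2π N) · (N/e)^N,
  (4N)! ~ sqrt(2π·4N) · (4N/e)^(4N).
The exponential factors combine to (5N)^(5N) / (N^N · (4N)^(4N)) = 5^(5N)/4^(4N) = (5^5/4^4)^N = (3125/256)^N.
The square-root prefactors combine to sqrt(2π·5N) / (sqrt(2π N)·sqrt(2π·4N)) = sqrt(5 / (2π·4·N)) = sqrt(5/(8π·3n)).
Substituting N = 3n: C(15n, 3n) ~ (3125/256)^(3n) · sqrt(5/(8π·3n)).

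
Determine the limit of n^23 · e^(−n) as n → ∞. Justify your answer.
lim = 0

Exponentials with base > 1 dominate every fixed polynomial: for any fixed c, n^c / e^n → 0 as n → ∞ (e.g. by the ratio test, or since e^n grows faster than any power of n). Hence n^23 · e^(−n) = n^23 / e^n → 0.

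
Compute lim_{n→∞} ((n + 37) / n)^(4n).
lim = e^148

Rewrite as (1 + 37/n)^(4n). By the standard limit (1 + x/n)^n → e^x, we have (1 + 37/n)^n → e^37, and raising to the 4th power gives e^148.
More precisely, ln[(1 + 37/n)^(4n)] = 4n · ln(1 + 37/n) = 4n · (37/n + O(1/n^2)) = 148 + O(1/n) → 148.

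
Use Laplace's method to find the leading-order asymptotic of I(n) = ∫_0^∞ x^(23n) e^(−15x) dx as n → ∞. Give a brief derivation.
I(n) ~ (sqrt(2π·23n) / 15) · (23n/(15e))^(23n)

Write the integrand as exp(23n ln x − 15x) and set f(x) = 23n ln x − 15x. Then f'(x) = 23n/x − 15 = 0 at x* = 23n/15, and f''(x*) = −23n/x*^2 = −15^2/(23n). Laplace's method (interior maximum) gives
  I(n) ~ e^(f(x*)) · sqrt(2π / |f''(x*)|)
        = exp(23n ln(23n/15) − 23n) · sqrt(2π · 23n / 15^2)
        = (23n/15)^(23n) e^(−23n) · sqrt(2π·23n) / 15
        = (sqrt(2π·23n) / 15) · (23n/(15e))^(23n).
This matches Γ(23n+1)/15^(23n+1) with Stirling applied to Γ.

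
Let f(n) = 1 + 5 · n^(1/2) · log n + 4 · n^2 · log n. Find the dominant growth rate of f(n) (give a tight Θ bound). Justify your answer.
f(n) ∈ Θ(n^2 · log n)

Compare the terms by growth order. For large n, n^a · (log n)^b dominates n^a' · (log n)^b' iff a > a', or (a = a' and b > b'). Ranking the 3 terms shows the dominant one is 4 · n^2 · log n. Hence f(n) ∈ Θ(n^2 · log n).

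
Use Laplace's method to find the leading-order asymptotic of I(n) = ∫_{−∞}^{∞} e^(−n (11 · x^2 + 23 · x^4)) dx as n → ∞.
I(n) ~ sqrt(π/(11n))

φ(x) = 11 · x^2 + 23 · x^4 has its unique global minimum at x* = 0 (since φ'(x) = 22x + 92x^3 = 0 only at x = 0 for real x with both coefficients positive, and φ → ∞ as |x| → ∞). At x* = 0, φ(0) = 0 and φ''(0) = 22. Laplace's method then gives
  I(n) ~ sqrt(2π / (n · φ''(0))) · e^(−n φ(0)) = sqrt(2π / (22n)) = sqrt(π/(11n)).
The 23 · x^4 term contributes only at subleading order (an O(1/n) relative correction).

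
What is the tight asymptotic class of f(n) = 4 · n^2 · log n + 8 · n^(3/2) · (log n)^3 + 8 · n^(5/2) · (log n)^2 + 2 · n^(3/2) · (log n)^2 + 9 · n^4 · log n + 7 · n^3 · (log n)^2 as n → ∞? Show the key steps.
f(n) ∈ Θ(n^4 · log n)

Compare the terms by growth order. For large n, n^a · (log n)^b dominates n^a' · (log n)^b' iff a > a', or (a = a' and b > b'). Ranking the 6 terms shows the dominant one is 9 · n^4 · log n. Hence f(n) ∈ Θ(n^4 · log n).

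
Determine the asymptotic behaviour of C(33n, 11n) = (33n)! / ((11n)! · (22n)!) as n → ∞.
C(33n, 11n) ~ (27/4)^(11n) · sqrt(3/(4π·11n))

Write N = 11n. Apply Stirling to each factorial:
  (3N)! ~ sqrt(2π·3N) · (3N/e)^(3N),
  N! ~ sqrt(2π N) · (N/e)^N,
  (2N)! ~ sqrt(2π·2N) · (2N/e)^(2N).
The exponential factors combine to (3N)^(3N) / (N^N · (2N)^(2N)) = 3^(3N)/2^(2N) = (3^3/2^2)^N = (27/4)^N.
The square-root prefactors combine to sqrt(2π·3N) / (sqrt(2π N)·sqrt(2π·2N)) = sqrt(3 / (2π·2·N)) = sqrt(3/(4π·11n)).
Substituting N = 11n: C(33n, 11n) ~ (27/4)^(11n) · sqrt(3/(4π·11n)).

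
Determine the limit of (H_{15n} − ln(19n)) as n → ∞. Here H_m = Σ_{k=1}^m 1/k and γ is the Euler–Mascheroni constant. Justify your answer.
lim = ln(15/19) + γ

By Euler-Maclaurin, H_m = ln m + γ + O(1/m). So
  H_{15n} − ln(19n) = ln(15n) + γ − ln(19n) + O(1/n)
                       = ln(15/19) + γ + O(1/n).
Hence the limit is ln(15/19) + γ.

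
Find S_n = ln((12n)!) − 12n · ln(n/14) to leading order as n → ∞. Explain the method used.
S_n ~ 12n · (ln 168 − 1) + O(ln n)

Stirling: ln((12n)!) = 12n ln(12n) − 12n + O(ln n).
  S_n = 12n ln(12n) − 12n − 12n ln(n/14) + O(ln n)
      = 12n ln(12n) − 12n ln n + 12n ln 14 − 12n + O(ln n)
      = 12n ln 12 + 12n ln 14 − 12n + O(ln n)
      = 12n (ln 168 − 1) + O(ln n).
Numerically ln(168) − 1 ≈ 4.1240.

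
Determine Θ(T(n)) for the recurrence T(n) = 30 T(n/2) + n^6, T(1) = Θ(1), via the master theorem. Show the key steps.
T(n) = Θ(n^6)

log_2 30 ≈ 4.907. f(n) = n^6 dominates n^(log_2 30) since 6 > 4.907, and the regularity condition a·f(n/b) = 30·(n/2)^6 = (30/64)·n^6 ≤ c·f(n) holds with c = 30/64 ≈ 0.469 < 1. So this is Case 3: T(n) = Θ(f(n)) = Θ(n^6).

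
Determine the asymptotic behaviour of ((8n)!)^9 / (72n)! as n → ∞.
((8n)!)^9/(72n)! ~ ((2π·8n)^(8/2) / 3) · 9^(−9·8n)  →  0

Write N = 8n. Stirling: N! ~ sqrt(2π N)(N/e)^N and (9N)! ~ sqrt(2π·9N)·(9N/e)^(9N).
  (N!)^9/(9N)! ~ (2π N)^(9/2) (N/e)^(9N) / [sqrt(2π·9N) (9N/e)^(9N)]
     = (2π N)^(9/2) / sqrt(2π·9N) · (N/(9N))^(9N)
     = (2π N)^((9−1)/2) / 3 · 9^(−9N).
Since 9^9 > 1, the factor 9^(−9N) decays exponentially, so the ratio → 0. Substituting N = 8n gives the stated form.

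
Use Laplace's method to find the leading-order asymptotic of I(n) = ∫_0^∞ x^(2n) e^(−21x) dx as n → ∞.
I(n) ~ (sqrt(2π·2n) / 21) · (2n/(21e))^(2n)

Write the integrand as exp(2n ln x − 21x) and set f(x) = 2n ln x − 21x. Then f'(x) = 2n/x − 21 = 0 at x* = 2n/21, and f''(x*) = −2n/x*^2 = −21^2/(2n). Laplace's method (interior maximum) gives
  I(n) ~ e^(f(x*)) · sqrt(2π / |f''(x*)|)
        = exp(2n ln(2n/21) − 2n) · sqrt(2π · 2n / 21^2)
        = (2n/21)^(2n) e^(−2n) · sqrt(2π·2n) / 21
        = (sqrt(2π·2n) / 21) · (2n/(21e))^(2n).
This matches Γ(2n+1)/21^(2n+1) with Stirling applied to Γ.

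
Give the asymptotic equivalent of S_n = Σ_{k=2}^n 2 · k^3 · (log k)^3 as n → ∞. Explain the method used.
S_n ~ n^4 · (log n)^3 / 2

By integral comparison, S_n = ∫_1^n 2 · x^3 · (log x)^3 dx + O(n^3 · (log n)^3). For the integral, the leading term of ∫_1^n x^3 (log x)^3 dx is n^4/4 · (log n)^3 (by repeated integration by parts; each step lowers the log-exponent and produces a relatively O(1/log n) correction). Hence S_n ~ n^4 · (log n)^3 / 2.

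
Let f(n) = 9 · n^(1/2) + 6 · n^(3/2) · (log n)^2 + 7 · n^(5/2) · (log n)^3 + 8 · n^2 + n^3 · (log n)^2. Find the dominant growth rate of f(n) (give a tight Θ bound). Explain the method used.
f(n) ∈ Θ(n^3 · (log n)^2)

Compare the terms by growth order. For large n, n^a · (log n)^b dominates n^a' · (log n)^b' iff a > a', or (a = a' and b > b'). Ranking the 5 terms shows the dominant one is n^3 · (log n)^2. Hence f(n) ∈ Θ(n^3 · (log n)^2).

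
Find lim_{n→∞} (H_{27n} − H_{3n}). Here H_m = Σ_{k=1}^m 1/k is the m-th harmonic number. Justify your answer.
lim = ln(27/3) = ln 9

Euler-Maclaurin gives H_m = ln m + γ + 1/(2m) + O(1/m^2). The γ and O(1/m) terms cancel in the difference:
  H_{27n} − H_{3n} = ln(27n) − ln(3n) + O(1/n) = ln(27/3) + O(1/n).
Hence the limit is ln(27/3) = ln 9.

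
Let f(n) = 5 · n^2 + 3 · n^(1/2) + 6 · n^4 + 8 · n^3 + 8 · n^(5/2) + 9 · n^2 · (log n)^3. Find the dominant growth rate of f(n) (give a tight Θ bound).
f(n) ∈ Θ(n^4)

Compare the terms by growth order. For large n, n^a · (log n)^b dominates n^a' · (log n)^b' iff a > a', or (a = a' and b > b'). Ranking the 6 terms shows the dominant one is 6 · n^4. Hence f(n) ∈ Θ(n^4).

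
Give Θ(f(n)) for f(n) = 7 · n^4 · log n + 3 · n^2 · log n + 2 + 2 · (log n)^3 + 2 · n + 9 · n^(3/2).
f(n) ∈ Θ(n^4 · log n)

Compare the terms by growth order. For large n, n^a · (log n)^b dominates n^a' · (log n)^b' iff a > a', or (a = a' and b > b'). Ranking the 6 terms shows the dominant one is 7 · n^4 · log n. Hence f(n) ∈ Θ(n^4 · log n).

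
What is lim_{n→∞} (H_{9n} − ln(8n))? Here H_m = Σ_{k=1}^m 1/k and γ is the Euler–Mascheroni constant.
lim = ln(9/8) + γ

By Euler-Maclaurin, H_m = ln m + γ + O(1/m). So
  H_{9n} − ln(8n) = ln(9n) + γ − ln(8n) + O(1/n)
                       = ln(9/8) + γ + O(1/n).
Hence the limit is ln(9/8) + γ.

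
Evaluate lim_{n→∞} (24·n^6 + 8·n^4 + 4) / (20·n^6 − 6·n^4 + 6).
lim = 24/20 = 6/5

For large n the leading n^6 terms dominate both numerator and denominator. Dividing top and bottom by n^6, every other term tends to 0, leaving 24/20 = 6/5.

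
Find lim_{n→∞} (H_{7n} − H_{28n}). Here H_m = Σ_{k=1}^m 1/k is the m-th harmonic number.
lim = ln(7/28) = −ln 4

Euler-Maclaurin gives H_m = ln m + γ + 1/(2m) + O(1/m^2). The γ and O(1/m) terms cancel in the difference:
  H_{7n} − H_{28n} = ln(7n) − ln(28n) + O(1/n) = ln(7/28) + O(1/n).
Hence the limit is ln(7/28) = −ln 4.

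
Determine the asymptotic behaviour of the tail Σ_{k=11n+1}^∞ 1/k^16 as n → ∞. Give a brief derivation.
Σ_{k>11n} 1/k^16 ~ 1/(15 · (11n)^15)

Compare to the integral: ∫_{11n}^∞ x^(−16) dx = [−x^(−15)/15]_{11n}^∞ = 1/((16−1)·(11n)^15). Euler-Maclaurin then gives
  Σ_{k>11n} 1/k^16 = ∫_{11n}^∞ dx/x^16 − 1/(2·(11n)^16) + O(1/(11n)^17).
(Equivalently this is ζ(16) − Σ_{k≤11n} 1/k^16.)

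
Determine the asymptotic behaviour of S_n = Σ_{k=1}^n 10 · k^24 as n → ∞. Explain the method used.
S_n ~ 2 · n^25 / 5

By integral comparison (Euler-Maclaurin), Σ_{k=1}^n 10 · k^24 = 10 · ∫_0^n x^24 dx + O(n^24) = 10 · n^25/25 = 2 · n^25 / 5 + O(n^24). (Equivalently, Faulhaber's formula gives the same leading term.)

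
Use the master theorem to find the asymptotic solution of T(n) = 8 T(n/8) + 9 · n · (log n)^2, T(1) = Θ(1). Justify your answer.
T(n) = Θ(n · (log n)^3)

Here log_8 8 = 1 and f(n) = 9 · n · (log n)^2 = Θ(n^(log_8 8) · (log n)^2). This is the extended Case 2 of the master theorem (f matches the critical exponent up to log factors), giving T(n) = Θ(n^(log_8 8) · (log n)^(2+1)) = Θ(n · (log n)^3).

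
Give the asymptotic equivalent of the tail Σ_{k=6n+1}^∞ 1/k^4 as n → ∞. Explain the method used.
Σ_{k>6n} 1/k^4 ~ 1/(3 · (6n)^3)

Compare to the integral: ∫_{6n}^∞ x^(−4) dx = [−x^(−3)/3]_{6n}^∞ = 1/((4−1)·(6n)^3). Euler-Maclaurin then gives
  Σ_{k>6n} 1/k^4 = ∫_{6n}^∞ dx/x^4 − 1/(2·(6n)^4) + O(1/(6n)^5).
(Equivalently this is ζ(4) − Σ_{k≤6n} 1/k^4.)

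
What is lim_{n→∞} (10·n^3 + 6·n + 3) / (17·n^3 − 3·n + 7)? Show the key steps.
lim = 10/17

For large n the leading n^3 terms dominate both numerator and denominator. Dividing top and bottom by n^3, every other term tends to 0, leaving 10/17.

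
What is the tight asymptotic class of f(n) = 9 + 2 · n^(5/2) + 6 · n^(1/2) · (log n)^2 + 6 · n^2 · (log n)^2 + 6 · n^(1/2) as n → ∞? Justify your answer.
f(n) ∈ Θ(n^(5/2))

Compare the terms by growth order. For large n, n^a · (log n)^b dominates n^a' · (log n)^b' iff a > a', or (a = a' and b > b'). Ranking the 5 terms shows the dominant one is 2 · n^(5/2). Hence f(n) ∈ Θ(n^(5/2)).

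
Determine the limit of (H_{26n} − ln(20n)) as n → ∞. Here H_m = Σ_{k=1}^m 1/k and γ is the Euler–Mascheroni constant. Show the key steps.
lim = ln(13/10) + γ

By Euler-Maclaurin, H_m = ln m + γ + O(1/m). So
  H_{26n} − ln(20n) = ln(26n) + γ − ln(20n) + O(1/n)
                       = ln(26/20) + γ + O(1/n).
Hence the limit is ln(26/20) + γ (= ln(13/10)).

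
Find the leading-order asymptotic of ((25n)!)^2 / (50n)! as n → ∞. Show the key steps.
((25n)!)^2/(50n)! ~ ((2π·25n)^(1/2) / sqrt(2)) · 2^(−2·25n)  →  0

Write N = 25n. Stirling: N! ~ sqrt(2π N)(N/e)^N and (2N)! ~ sqrt(2π·2N)·(2N/e)^(2N).
  (N!)^2/(2N)! ~ (2π N)^(2/2) (N/e)^(2N) / [sqrt(2π·2N) (2N/e)^(2N)]
     = (2π N)^(2/2) / sqrt(2π·2N) · (N/(2N))^(2N)
     = (2π N)^((2−1)/2) / sqrt(2) · 2^(−2N).
Since 2^2 > 1, the factor 2^(−2N) decays exponentially, so the ratio → 0. Substituting N = 25n gives the stated form.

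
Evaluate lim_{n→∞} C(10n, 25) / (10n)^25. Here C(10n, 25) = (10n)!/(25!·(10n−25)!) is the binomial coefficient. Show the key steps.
lim = 1/25! = 1/15511210043330985984000000

With N = 10n → ∞: C(N, 25) / N^25 = [N(N−1)…(N−24)] / (25! · N^25) = (1/25!) · 1 · (1 − 1/(10n)) · … · (1 − 24/(10n)). Each factor → 1 as N → ∞, so the limit is 1/25! = 1/15511210043330985984000000.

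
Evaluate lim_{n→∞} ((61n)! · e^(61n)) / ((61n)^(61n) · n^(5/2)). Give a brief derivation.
lim = 0

Stirling: (61n)! ~ sqrt(2π·61n) · (61n/e)^(61n). Hence
  (61n)! · e^(61n) / (61n)^(61n) ~ sqrt(2π·61n).
Dividing by n^(5/2): sqrt(2π·61n) / n^(5/2) = sqrt(2π·61) · n^((1−5)/2), so the expression behaves like sqrt(2π·61) · n^((1−5)/2) → 0.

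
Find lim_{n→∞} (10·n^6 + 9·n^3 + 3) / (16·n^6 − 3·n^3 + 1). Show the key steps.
lim = 10/16 = 5/8

For large n the leading n^6 terms dominate both numerator and denominator. Dividing top and bottom by n^6, every other term tends to 0, leaving 10/16 = 5/8.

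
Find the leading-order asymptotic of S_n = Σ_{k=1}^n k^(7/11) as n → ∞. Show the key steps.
S_n ~ (11/18) · n^(18/11)

Integral comparison: Σ_{k=1}^n k^(7/11) = ∫_0^n x^(7/11) dx + O(n^(7/11)). The integral is n^(1 + 7/11) / (1 + 7/11) = n^((7+11)/11) / ((7+11)/11) = (11/18) · n^(18/11).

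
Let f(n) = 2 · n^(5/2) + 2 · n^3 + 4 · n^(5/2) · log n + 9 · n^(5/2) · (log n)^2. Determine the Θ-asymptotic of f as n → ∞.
f(n) ∈ Θ(n^3)

Compare the terms by growth order. For large n, n^a · (log n)^b dominates n^a' · (log n)^b' iff a > a', or (a = a' and b > b'). Ranking the 4 terms shows the dominant one is 2 · n^3. Hence f(n) ∈ Θ(n^3).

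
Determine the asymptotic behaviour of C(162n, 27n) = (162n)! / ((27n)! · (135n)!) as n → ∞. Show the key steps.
C(162n, 27n) ~ (46656/3125)^(27n) · sqrt(3/(5π·27n))

Write N = 27n. Apply Stirling to each factorial:
  (6N)! ~ sqrt(2π·6N) · (6N/e)^(6N),
  N! ~ sqrt(2π N) · (N/e)^N,
  (5N)! ~ sqrt(2π·5N) · (5N/e)^(5N).
The exponential factors combine to (6N)^(6N) / (N^N · (5N)^(5N)) = 6^(6N)/5^(5N) = (6^6/5^5)^N = (46656/3125)^N.
The square-root prefactors combine to sqrt(2π·6N) / (sqrt(2π N)·sqrt(2π·5N)) = sqrt(6 / (2π·5·N)) = sqrt(3/(5π·27n)).
Substituting N = 27n: C(162n, 27n) ~ (46656/3125)^(27n) · sqrt(3/(5π·27n)).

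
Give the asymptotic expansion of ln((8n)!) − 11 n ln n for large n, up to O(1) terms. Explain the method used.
ln((8n)!) − 11 n ln n = −3 n ln n + 8(ln 8 − 1) n + (1/2) ln(2π·8n) + O(1/n)

Stirling: ln((8n)!) = 8n ln(8n) − 8n + (1/2) ln(2π·8n) + O(1/n).
Expand 8n ln(8n) = 8n (ln n + ln 8) = 8n ln n + 8n ln 8.
Subtract 11n ln n: leading term is (8 − 11) n ln n = −3 n ln n. The next term is 8n ln 8 − 8n = 8(ln 8 − 1) n. Then the (1/2) ln(2π·8n) correction.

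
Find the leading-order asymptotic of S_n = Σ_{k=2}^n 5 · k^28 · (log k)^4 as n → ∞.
S_n ~ 5 · n^29 · (log n)^4 / 29

By integral comparison, S_n = ∫_1^n 5 · x^28 · (log x)^4 dx + O(n^28 · (log n)^4). For the integral, the leading term of ∫_1^n x^28 (log x)^4 dx is n^29/29 · (log n)^4 (by repeated integration by parts; each step lowers the log-exponent and produces a relatively O(1/log n) correction). Hence S_n ~ 5 · n^29 · (log n)^4 / 29.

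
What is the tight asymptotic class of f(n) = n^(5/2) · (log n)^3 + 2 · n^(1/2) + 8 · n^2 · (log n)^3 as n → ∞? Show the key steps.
f(n) ∈ Θ(n^(5/2) · (log n)^3)

Compare the terms by growth order. For large n, n^a · (log n)^b dominates n^a' · (log n)^b' iff a > a', or (a = a' and b > b'). Ranking the 3 terms shows the dominant one is n^(5/2) · (log n)^3. Hence f(n) ∈ Θ(n^(5/2) · (log n)^3).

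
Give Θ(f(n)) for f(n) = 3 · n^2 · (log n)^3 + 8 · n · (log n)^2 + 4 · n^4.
f(n) ∈ Θ(n^4)

Compare the terms by growth order. For large n, n^a · (log n)^b dominates n^a' · (log n)^b' iff a > a', or (a = a' and b > b'). Ranking the 3 terms shows the dominant one is 4 · n^4. Hence f(n) ∈ Θ(n^4).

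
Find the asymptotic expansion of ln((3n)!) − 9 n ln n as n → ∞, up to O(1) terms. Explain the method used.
ln((3n)!) − 9 n ln n = −6 n ln n + 3(ln 3 − 1) n + (1/2) ln(2π·3n) + O(1/n)

Stirling: ln((3n)!) = 3n ln(3n) − 3n + (1/2) ln(2π·3n) + O(1/n).
Expand 3n ln(3n) = 3n (ln n + ln 3) = 3n ln n + 3n ln 3.
Subtract 9n ln n: leading term is (3 − 9) n ln n = −6 n ln n. The next term is 3n ln 3 − 3n = 3(ln 3 − 1) n. Then the (1/2) ln(2π·3n) correction.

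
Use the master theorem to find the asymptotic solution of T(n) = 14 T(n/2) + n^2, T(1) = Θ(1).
T(n) = Θ(n^(log_2 14))

Master theorem: compare f(n) = n^2 to n^(log_2 14) where log_2 14 ≈ 3.807. Since 2 < log_2 14, we have f(n) = O(n^(log_2 14 − ε)) for some ε > 0 — Case 1. Hence T(n) = Θ(n^(log_2 14)).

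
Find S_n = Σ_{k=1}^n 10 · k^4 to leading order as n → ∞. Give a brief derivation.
S_n ~ 2 · n^5

By integral comparison (Euler-Maclaurin), Σ_{k=1}^n 10 · k^4 = 10 · ∫_0^n x^4 dx + O(n^4) = 10 · n^5/5 = 2 · n^5 + O(n^4). (Equivalently, Faulhaber's formula gives the same leading term.)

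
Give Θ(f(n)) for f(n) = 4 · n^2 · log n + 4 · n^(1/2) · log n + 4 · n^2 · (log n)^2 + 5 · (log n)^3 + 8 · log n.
f(n) ∈ Θ(n^2 · (log n)^2)

Compare the terms by growth order. For large n, n^a · (log n)^b dominates n^a' · (log n)^b' iff a > a', or (a = a' and b > b'). Ranking the 5 terms shows the dominant one is 4 · n^2 · (log n)^2. Hence f(n) ∈ Θ(n^2 · (log n)^2).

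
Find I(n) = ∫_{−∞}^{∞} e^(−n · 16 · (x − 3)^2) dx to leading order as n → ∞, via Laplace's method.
I(n) = sqrt(π/(16n))

Here φ(x) = 16 · (x − 3)^2 has its unique minimum at x* = 3 with φ(x*) = 0 and φ''(x*) = 32. Laplace's method gives
  I(n) ~ e^(−n φ(x*)) · sqrt(2π / (n · φ''(x*))) = sqrt(2π / (32n)) = sqrt(π/(16n)).
This is exact: substituting u = (x − 3)·sqrt(16n) gives I(n) = (1/sqrt(16n)) ∫_{−∞}^{∞} e^(−u^2) du = sqrt(π/(16n)).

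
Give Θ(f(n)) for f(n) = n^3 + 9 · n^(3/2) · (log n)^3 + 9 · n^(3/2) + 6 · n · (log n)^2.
f(n) ∈ Θ(n^3)

Compare the terms by growth order. For large n, n^a · (log n)^b dominates n^a' · (log n)^b' iff a > a', or (a = a' and b > b'). Ranking the 4 terms shows the dominant one is n^3. Hence f(n) ∈ Θ(n^3).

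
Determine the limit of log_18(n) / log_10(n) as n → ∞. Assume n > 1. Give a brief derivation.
lim = ln(10) / ln(18) = log_18(10)

Change of base: log_18(n) = ln n / ln 18 and log_10(n) = ln n / ln 10. The ratio is (ln n / ln 18) · (ln 10 / ln n) = ln 10 / ln 18, a constant independent of n. So the limit is ln 10 / ln 18 = log_18(10).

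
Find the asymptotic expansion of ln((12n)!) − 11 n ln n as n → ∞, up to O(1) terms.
ln((12n)!) − 11 n ln n = n ln n + 12(ln 12 − 1) n + (1/2) ln(2π·12n) + O(1/n)

Stirling: ln((12n)!) = 12n ln(12n) − 12n + (1/2) ln(2π·12n) + O(1/n).
Expand 12n ln(12n) = 12n (ln n + ln 12) = 12n ln n + 12n ln 12.
Subtract 11n ln n: leading term is (12 − 11) n ln n = n ln n. The next term is 12n ln 12 − 12n = 12(ln 12 − 1) n. Then the (1/2) ln(2π·12n) correction.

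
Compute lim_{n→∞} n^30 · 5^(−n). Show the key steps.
lim = 0

Exponentials with base > 1 dominate every fixed polynomial: for any fixed c, n^c / 5^n → 0 as n → ∞ (e.g. by the ratio test, or by writing 5^n = e^(n ln 5) and noting e^(n ln 5) / n^c → ∞). Hence n^30 · 5^(−n) = n^30 / 5^n → 0.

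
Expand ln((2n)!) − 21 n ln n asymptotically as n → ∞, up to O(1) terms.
ln((2n)!) − 21 n ln n = −19 n ln n + 2(ln 2 − 1) n + (1/2) ln(2π·2n) + O(1/n)

Stirling: ln((2n)!) = 2n ln(2n) − 2n + (1/2) ln(2π·2n) + O(1/n).
Expand 2n ln(2n) = 2n (ln n + ln 2) = 2n ln n + 2n ln 2.
Subtract 21n ln n: leading term is (2 − 21) n ln n = −19 n ln n. The next term is 2n ln 2 − 2n = 2(ln 2 − 1) n. Then the (1/2) ln(2π·2n) correction.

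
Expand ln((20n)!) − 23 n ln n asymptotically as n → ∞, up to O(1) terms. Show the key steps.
ln((20n)!) − 23 n ln n = −3 n ln n + 20(ln 20 − 1) n + (1/2) ln(2π·20n) + O(1/n)

Stirling: ln((20n)!) = 20n ln(20n) − 20n + (1/2) ln(2π·20n) + O(1/n).
Expand 20n ln(20n) = 20n (ln n + ln 20) = 20n ln n + 20n ln 20.
Subtract 23n ln n: leading term is (20 − 23) n ln n = −3 n ln n. The next term is 20n ln 20 − 20n = 20(ln 20 − 1) n. Then the (1/2) ln(2π·20n) correction.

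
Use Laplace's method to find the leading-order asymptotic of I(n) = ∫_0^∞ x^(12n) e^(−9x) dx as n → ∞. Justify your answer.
I(n) ~ (sqrt(2π·12n) / 9) · (12n/(9e))^(12n)

Write the integrand as exp(12n ln x − 9x) and set f(x) = 12n ln x − 9x. Then f'(x) = 12n/x − 9 = 0 at x* = 12n/9, and f''(x*) = −12n/x*^2 = −9^2/(12n). Laplace's method (interior maximum) gives
  I(n) ~ e^(f(x*)) · sqrt(2π / |f''(x*)|)
        = exp(12n ln(12n/9) − 12n) · sqrt(2π · 12n / 9^2)
        = (12n/9)^(12n) e^(−12n) · sqrt(2π·12n) / 9
        = (sqrt(2π·12n) / 9) · (12n/(9e))^(12n).
This matches Γ(12n+1)/9^(12n+1) with Stirling applied to Γ.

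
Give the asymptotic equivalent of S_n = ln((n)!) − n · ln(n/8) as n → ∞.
S_n ~ n · (ln 8 − 1) + O(ln n)

Stirling: ln((n)!) = n ln(n) − n + O(ln n).
  S_n = n ln(n) − n − n ln(n/8) + O(ln n)
      = n ln(n) − n ln n + n ln 8 − n + O(ln n)
      = n ln 8 − n + O(ln n)
      = n (ln 8 − 1) + O(ln n).
Numerically ln(8) − 1 ≈ 1.0794.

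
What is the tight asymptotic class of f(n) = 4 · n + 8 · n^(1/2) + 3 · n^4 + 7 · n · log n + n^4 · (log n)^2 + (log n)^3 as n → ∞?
f(n) ∈ Θ(n^4 · (log n)^2)

Compare the terms by growth order. For large n, n^a · (log n)^b dominates n^a' · (log n)^b' iff a > a', or (a = a' and b > b'). Ranking the 6 terms shows the dominant one is n^4 · (log n)^2. Hence f(n) ∈ Θ(n^4 · (log n)^2).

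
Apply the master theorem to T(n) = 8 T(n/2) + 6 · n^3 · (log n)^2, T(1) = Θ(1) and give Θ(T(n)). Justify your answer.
T(n) = Θ(n^3 · (log n)^3)

Here log_2 8 = 3 and f(n) = 6 · n^3 · (log n)^2 = Θ(n^(log_2 8) · (log n)^2). This is the extended Case 2 of the master theorem (f matches the critical exponent up to log factors), giving T(n) = Θ(n^(log_2 8) · (log n)^(2+1)) = Θ(n^3 · (log n)^3).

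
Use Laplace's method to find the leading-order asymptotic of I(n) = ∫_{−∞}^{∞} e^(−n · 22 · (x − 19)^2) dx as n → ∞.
I(n) = sqrt(π/(22n))

Here φ(x) = 22 · (x − 19)^2 has its unique minimum at x* = 19 with φ(x*) = 0 and φ''(x*) = 44. Laplace's method gives
  I(n) ~ e^(−n φ(x*)) · sqrt(2π / (n · φ''(x*))) = sqrt(2π / (44n)) = sqrt(π/(22n)).
This is exact: substituting u = (x − 19)·sqrt(22n) gives I(n) = (1/sqrt(22n)) ∫_{−∞}^{∞} e^(−u^2) du = sqrt(π/(22n)).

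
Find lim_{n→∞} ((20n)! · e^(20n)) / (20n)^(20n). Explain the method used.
lim = ∞

Stirling: (20n)! ~ sqrt(2π·20n) · (20n/e)^(20n). Hence
  (20n)! · e^(20n) / (20n)^(20n) ~ sqrt(2π·20n) = sqrt(2π·20) · sqrt(n) → ∞.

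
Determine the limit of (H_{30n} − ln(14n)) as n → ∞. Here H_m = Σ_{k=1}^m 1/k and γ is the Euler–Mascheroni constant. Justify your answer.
lim = ln(15/7) + γ

By Euler-Maclaurin, H_m = ln m + γ + O(1/m). So
  H_{30n} − ln(14n) = ln(30n) + γ − ln(14n) + O(1/n)
                       = ln(30/14) + γ + O(1/n).
Hence the limit is ln(30/14) + γ (= ln(15/7)).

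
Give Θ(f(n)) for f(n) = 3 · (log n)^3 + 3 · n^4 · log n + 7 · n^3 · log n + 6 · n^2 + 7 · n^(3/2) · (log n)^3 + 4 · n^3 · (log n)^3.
f(n) ∈ Θ(n^4 · log n)

Compare the terms by growth order. For large n, n^a · (log n)^b dominates n^a' · (log n)^b' iff a > a', or (a = a' and b > b'). Ranking the 6 terms shows the dominant one is 3 · n^4 · log n. Hence f(n) ∈ Θ(n^4 · log n).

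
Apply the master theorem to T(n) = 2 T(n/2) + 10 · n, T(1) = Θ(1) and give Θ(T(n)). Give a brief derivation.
T(n) = Θ(n log n)

log_2 2 = 1, and f(n) = 10 · n = Θ(n^(log_2 2)). This is Case 2 of the master theorem: T(n) = Θ(f(n) · log n) = Θ(n log n).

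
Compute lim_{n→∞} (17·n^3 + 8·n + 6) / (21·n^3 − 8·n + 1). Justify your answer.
lim = 17/21

For large n the leading n^3 terms dominate both numerator and denominator. Dividing top and bottom by n^3, every other term tends to 0, leaving 17/21.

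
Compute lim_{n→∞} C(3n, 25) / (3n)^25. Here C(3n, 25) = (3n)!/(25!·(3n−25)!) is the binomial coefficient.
lim = 1/25! = 1/15511210043330985984000000

With N = 3n → ∞: C(N, 25) / N^25 = [N(N−1)…(N−24)] / (25! · N^25) = (1/25!) · 1 · (1 − 1/(3n)) · … · (1 − 24/(3n)). Each factor → 1 as N → ∞, so the limit is 1/25! = 1/15511210043330985984000000.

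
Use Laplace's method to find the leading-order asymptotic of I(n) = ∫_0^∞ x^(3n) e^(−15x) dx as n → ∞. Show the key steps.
I(n) ~ (sqrt(2π·3n) / 15) · (3n/(15e))^(3n)

Write the integrand as exp(3n ln x − 15x) and set f(x) = 3n ln x − 15x. Then f'(x) = 3n/x − 15 = 0 at x* = 3n/15, and f''(x*) = −3n/x*^2 = −15^2/(3n). Laplace's method (interior maximum) gives
  I(n) ~ e^(f(x*)) · sqrt(2π / |f''(x*)|)
        = exp(3n ln(3n/15) − 3n) · sqrt(2π · 3n / 15^2)
        = (3n/15)^(3n) e^(−3n) · sqrt(2π·3n) / 15
        = (sqrt(2π·3n) / 15) · (3n/(15e))^(3n).
This matches Γ(3n+1)/15^(3n+1) with Stirling applied to Γ.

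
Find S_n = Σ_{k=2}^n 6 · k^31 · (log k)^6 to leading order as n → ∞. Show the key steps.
S_n ~ 3 · n^32 · (log n)^6 / 16

By integral comparison, S_n = ∫_1^n 6 · x^31 · (log x)^6 dx + O(n^31 · (log n)^6). For the integral, the leading term of ∫_1^n x^31 (log x)^6 dx is n^32/32 · (log n)^6 (by repeated integration by parts; each step lowers the log-exponent and produces a relatively O(1/log n) correction). Hence S_n ~ 3 · n^32 · (log n)^6 / 16.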